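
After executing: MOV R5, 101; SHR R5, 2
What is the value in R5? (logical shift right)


Register state trace:
  MOV R5, 101  → R5 = 101
  SHR R5, 2  → R5 = 101 >> 2 = 101 // 2^2 = 25
Final: R5 = 25

25


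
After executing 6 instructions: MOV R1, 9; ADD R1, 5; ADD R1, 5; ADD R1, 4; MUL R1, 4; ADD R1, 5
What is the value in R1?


Register state trace:
  MOV R1, 9  → R1 = 9
  ADD R1, 5  → R1 = 9 + 5 = 14
  ADD R1, 5  → R1 = 14 + 5 = 19
  ADD R1, 4  → R1 = 19 + 4 = 23
  MUL R1, 4  → R1 = 23 * 4 = 92
  ADD R1, 5  → R1 = 92 + 5 = 97
Final: R1 = 97

97


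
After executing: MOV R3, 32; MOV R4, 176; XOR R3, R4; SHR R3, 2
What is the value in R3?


Register state trace:
  MOV R3, 32  → R3 = 32 (0b00100000)
  MOV R4, 176  → R4 = 176 (0b10110000)
  XOR R3, R4  → R3 = 32 XOR 176 = 144 (0b10010000)
  SHR R3, 2  → R3 = 144 >> 2 = 36
Final: R3 = 36

36


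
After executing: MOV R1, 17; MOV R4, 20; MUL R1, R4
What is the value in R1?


Register state trace:
  MOV R1, 17  → R1 = 17
  MOV R4, 20  → R4 = 20
  MUL R1, R4  → R1 = 17 * 20 = 340
Final: R1 = 340

340


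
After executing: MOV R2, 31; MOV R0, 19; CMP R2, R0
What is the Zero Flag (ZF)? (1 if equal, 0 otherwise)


Register state trace:
  MOV R2, 31  → R2 = 31
  MOV R0, 19  → R0 = 19
  CMP R2, R0  → computes 31 - 19 = 12
  Result is nonzero, so values are not equal
ZF = 0

0


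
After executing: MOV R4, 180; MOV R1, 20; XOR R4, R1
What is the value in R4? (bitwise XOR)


Register state trace:
  MOV R4, 180  → R4 = 180 (0b10110100)
  MOV R1, 20  → R1 = 20 (0b00010100)
  XOR R4, R1  → R4 = 180 XOR 20 = 160 (0b10100000)
Final: R4 = 160

160


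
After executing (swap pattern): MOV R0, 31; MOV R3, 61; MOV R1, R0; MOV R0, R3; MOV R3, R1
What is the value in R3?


Register state trace (swap pattern):
  MOV R0, 31  → R0 = 31
  MOV R3, 61  → R3 = 61
  MOV R1, R0  → R1 = 31  (save R0)
  MOV R0, R3  → R0 = 61  (R0 gets R3's value)
  MOV R3, R1  → R3 = 31  (R3 gets saved value)
Final: R3 = 31

31


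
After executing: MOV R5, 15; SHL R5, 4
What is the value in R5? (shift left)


Register state trace:
  MOV R5, 15  → R5 = 15
  SHL R5, 4  → R5 = 15 << 4 = 15 * 2^4 = 240
Final: R5 = 240

240


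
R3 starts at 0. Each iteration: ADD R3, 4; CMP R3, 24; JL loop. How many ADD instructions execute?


Loop trace (R3 starts at 0, target 24, step 4):
  ADD #1: R3 = 0 + 4 = 4  → 4 < 24, loop
  ADD #2: R3 = 4 + 4 = 8  → 8 < 24, loop
  ADD #3: R3 = 8 + 4 = 12  → 12 < 24, loop
  ADD #4: R3 = 12 + 4 = 16  → 16 < 24, loop
  ADD #5: R3 = 16 + 4 = 20  → 20 < 24, loop
  ADD #6: R3 = 20 + 4 = 24  → 24 >= 24, exit
Total ADD instructions: 6

6


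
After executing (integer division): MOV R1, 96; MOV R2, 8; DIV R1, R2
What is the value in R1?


Register state trace:
  MOV R1, 96  → R1 = 96
  MOV R2, 8  → R2 = 8
  DIV R1, R2  → R1 = 96 // 8 = 12
Final: R1 = 12

12


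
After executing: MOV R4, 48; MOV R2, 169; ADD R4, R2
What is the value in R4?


Register state trace:
  MOV R4, 48  → R4 = 48
  MOV R2, 169  → R2 = 169
  ADD R4, R2  → R4 = 48 + 169 = 217
Final: R4 = 217

217


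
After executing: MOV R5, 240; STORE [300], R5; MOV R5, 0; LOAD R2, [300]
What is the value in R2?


Register and memory trace:
  MOV R5, 240  → R5 = 240
  STORE [300], R5  → mem[300] = 240
  MOV R5, 0  → R5 = 0
  LOAD R2, [300]  → R2 = mem[300] = 240
Final: R2 = 240

240


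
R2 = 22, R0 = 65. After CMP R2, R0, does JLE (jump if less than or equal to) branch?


Trace:
  R2 = 22, R0 = 65
  CMP R2, R0  → compares 22 vs 65
  JLE checks: is 22 less than or equal to 65?
  22 < 65, so condition is true
Branch taken: Yes

Yes


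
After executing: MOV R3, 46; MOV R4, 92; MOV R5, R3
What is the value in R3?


Register state trace:
  MOV R3, 46  → R3 = 46
  MOV R4, 92  → R4 = 92
  MOV R5, R3  → R5 = 46
Final: R3 = 46

46


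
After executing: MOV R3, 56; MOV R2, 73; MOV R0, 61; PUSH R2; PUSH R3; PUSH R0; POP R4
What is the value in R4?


Stack trace (top is rightmost):
  MOV R3, 56  → R3 = 56
  MOV R2, 73  → R2 = 73
  MOV R0, 61  → R0 = 61
  PUSH R2  → stack: [73]
  PUSH R3  → stack: [73, 56]
  PUSH R0  → stack: [73, 56, 61]
  POP R4  → R4 = 61, stack: [73, 56]
Final: R4 = 61

61


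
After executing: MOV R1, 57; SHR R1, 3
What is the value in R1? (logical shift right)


Register state trace:
  MOV R1, 57  → R1 = 57
  SHR R1, 3  → R1 = 57 >> 3 = 57 // 2^3 = 7
Final: R1 = 7

7


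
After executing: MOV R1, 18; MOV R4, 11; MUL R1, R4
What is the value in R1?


Register state trace:
  MOV R1, 18  → R1 = 18
  MOV R4, 11  → R4 = 11
  MUL R1, R4  → R1 = 18 * 11 = 198
Final: R1 = 198

198


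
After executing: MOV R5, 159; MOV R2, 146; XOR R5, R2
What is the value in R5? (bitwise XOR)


Register state trace:
  MOV R5, 159  → R5 = 159 (0b10011111)
  MOV R2, 146  → R2 = 146 (0b10010010)
  XOR R5, R2  → R5 = 159 XOR 146 = 13 (0b00001101)
Final: R5 = 13

13


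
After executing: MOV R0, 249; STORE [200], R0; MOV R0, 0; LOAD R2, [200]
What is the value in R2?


Register and memory trace:
  MOV R0, 249  → R0 = 249
  STORE [200], R0  → mem[200] = 249
  MOV R0, 0  → R0 = 0
  LOAD R2, [200]  → R2 = mem[200] = 249
Final: R2 = 249

249


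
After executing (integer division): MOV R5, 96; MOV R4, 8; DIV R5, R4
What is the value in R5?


Register state trace:
  MOV R5, 96  → R5 = 96
  MOV R4, 8  → R4 = 8
  DIV R5, R4  → R5 = 96 // 8 = 12
Final: R5 = 12

12


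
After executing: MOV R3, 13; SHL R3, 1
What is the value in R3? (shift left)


Register state trace:
  MOV R3, 13  → R3 = 13
  SHL R3, 1  → R3 = 13 << 1 = 13 * 2^1 = 26
Final: R3 = 26

26


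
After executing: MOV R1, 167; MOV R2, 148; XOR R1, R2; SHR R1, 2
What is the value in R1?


Register state trace:
  MOV R1, 167  → R1 = 167 (0b10100111)
  MOV R2, 148  → R2 = 148 (0b10010100)
  XOR R1, R2  → R1 = 167 XOR 148 = 51 (0b00110011)
  SHR R1, 2  → R1 = 51 >> 2 = 12
Final: R1 = 12

12


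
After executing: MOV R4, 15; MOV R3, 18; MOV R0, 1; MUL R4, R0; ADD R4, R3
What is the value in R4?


Register state trace:
  MOV R4, 15  → R4 = 15
  MOV R3, 18  → R3 = 18
  MOV R0, 1  → R0 = 1
  MUL R4, R0  → R4 = 15 * 1 = 15
  ADD R4, R3  → R4 = 15 + 18 = 33
Final: R4 = 33

33


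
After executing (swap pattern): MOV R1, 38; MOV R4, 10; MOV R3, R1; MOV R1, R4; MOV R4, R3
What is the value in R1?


Register state trace (swap pattern):
  MOV R1, 38  → R1 = 38
  MOV R4, 10  → R4 = 10
  MOV R3, R1  → R3 = 38  (save R1)
  MOV R1, R4  → R1 = 10  (R1 gets R4's value)
  MOV R4, R3  → R4 = 38  (R4 gets saved value)
Final: R1 = 10

10


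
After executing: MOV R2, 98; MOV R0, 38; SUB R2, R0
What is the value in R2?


Register state trace:
  MOV R2, 98  → R2 = 98
  MOV R0, 38  → R0 = 38
  SUB R2, R0  → R2 = 98 - 38 = 60
Final: R2 = 60

60


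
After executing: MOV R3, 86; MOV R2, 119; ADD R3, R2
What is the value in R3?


Register state trace:
  MOV R3, 86  → R3 = 86
  MOV R2, 119  → R2 = 119
  ADD R3, R2  → R3 = 86 + 119 = 205
Final: R3 = 205

205


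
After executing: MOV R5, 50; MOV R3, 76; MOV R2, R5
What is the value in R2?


Register state trace:
  MOV R5, 50  → R5 = 50
  MOV R3, 76  → R3 = 76
  MOV R2, R5  → R2 = 50
Final: R2 = 50

50


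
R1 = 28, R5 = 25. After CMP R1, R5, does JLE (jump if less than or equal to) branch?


Trace:
  R1 = 28, R5 = 25
  CMP R1, R5  → compares 28 vs 25
  JLE checks: is 28 less than or equal to 25?
  28 > 25, so condition is false
Branch taken: No

No


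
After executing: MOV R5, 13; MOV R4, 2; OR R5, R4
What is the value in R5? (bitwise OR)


Register state trace:
  MOV R5, 13  → R5 = 13 (0b00001101)
  MOV R4, 2  → R4 = 2 (0b00000010)
  OR R5, R4   → R5 = 13 OR 2 = 15 (0b00001111)
Final: R5 = 15

15


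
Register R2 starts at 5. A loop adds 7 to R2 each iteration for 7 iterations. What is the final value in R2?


Starting value: R2 = 5
  Iter 1: R2 = 5 + 7 = 12
  Iter 2: R2 = 12 + 7 = 19
  Iter 3: R2 = 19 + 7 = 26
  Iter 4: R2 = 26 + 7 = 33
  Iter 5: R2 = 33 + 7 = 40
  Iter 6: R2 = 40 + 7 = 47
  Iter 7: R2 = 47 + 7 = 54
Final: R2 = 54

54


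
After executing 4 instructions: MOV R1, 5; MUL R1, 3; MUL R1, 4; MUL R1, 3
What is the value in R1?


Register state trace:
  MOV R1, 5  → R1 = 5
  MUL R1, 3  → R1 = 5 * 3 = 15
  MUL R1, 4  → R1 = 15 * 4 = 60
  MUL R1, 3  → R1 = 60 * 3 = 180
Final: R1 = 180

180


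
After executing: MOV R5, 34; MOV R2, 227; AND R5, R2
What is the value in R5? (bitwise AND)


Register state trace:
  MOV R5, 34  → R5 = 34 (0b00100010)
  MOV R2, 227  → R2 = 227 (0b11100011)
  AND R5, R2  → R5 = 34 AND 227 = 34 (0b00100010)
Final: R5 = 34

34


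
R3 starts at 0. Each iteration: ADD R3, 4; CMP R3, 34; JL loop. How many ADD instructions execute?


Loop trace (R3 starts at 0, target 34, step 4):
  ADD #1: R3 = 0 + 4 = 4  → 4 < 34, loop
  ADD #2: R3 = 4 + 4 = 8  → 8 < 34, loop
  ADD #3: R3 = 8 + 4 = 12  → 12 < 34, loop
  ADD #4: R3 = 12 + 4 = 16  → 16 < 34, loop
  ADD #5: R3 = 16 + 4 = 20  → 20 < 34, loop
  ADD #6: R3 = 20 + 4 = 24  → 24 < 34, loop
  ADD #7: R3 = 24 + 4 = 28  → 28 < 34, loop
  ADD #8: R3 = 28 + 4 = 32  → 32 < 34, loop
  ADD #9: R3 = 32 + 4 = 36  → 36 >= 34, exit
Total ADD instructions: 9

9


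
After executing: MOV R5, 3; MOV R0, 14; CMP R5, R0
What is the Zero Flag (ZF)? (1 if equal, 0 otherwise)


Register state trace:
  MOV R5, 3  → R5 = 3
  MOV R0, 14  → R0 = 14
  CMP R5, R0  → computes 3 - 14 = -11
  Result is nonzero, so values are not equal
ZF = 0

0


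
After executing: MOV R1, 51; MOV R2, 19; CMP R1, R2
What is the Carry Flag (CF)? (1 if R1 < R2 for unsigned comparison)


Register state trace:
  MOV R1, 51  → R1 = 51
  MOV R2, 19  → R2 = 19
  CMP R1, R2  → unsigned 51 - 19: no borrow
  51 >= 19, so CF = 0
CF = 0

0


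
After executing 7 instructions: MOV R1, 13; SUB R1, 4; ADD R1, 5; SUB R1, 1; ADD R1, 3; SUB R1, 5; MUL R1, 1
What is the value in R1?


Register state trace:
  MOV R1, 13  → R1 = 13
  SUB R1, 4  → R1 = 13 - 4 = 9
  ADD R1, 5  → R1 = 9 + 5 = 14
  SUB R1, 1  → R1 = 14 - 1 = 13
  ADD R1, 3  → R1 = 13 + 3 = 16
  SUB R1, 5  → R1 = 16 - 5 = 11
  MUL R1, 1  → R1 = 11 * 1 = 11
Final: R1 = 11

11


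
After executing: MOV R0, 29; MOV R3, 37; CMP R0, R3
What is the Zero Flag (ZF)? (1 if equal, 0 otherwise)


Register state trace:
  MOV R0, 29  → R0 = 29
  MOV R3, 37  → R3 = 37
  CMP R0, R3  → computes 29 - 37 = -8
  Result is nonzero, so values are not equal
ZF = 0

0


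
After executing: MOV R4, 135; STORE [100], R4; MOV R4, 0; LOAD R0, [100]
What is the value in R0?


Register and memory trace:
  MOV R4, 135  → R4 = 135
  STORE [100], R4  → mem[100] = 135
  MOV R4, 0  → R4 = 0
  LOAD R0, [100]  → R0 = mem[100] = 135
Final: R0 = 135

135


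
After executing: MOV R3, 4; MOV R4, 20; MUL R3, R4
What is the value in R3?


Register state trace:
  MOV R3, 4  → R3 = 4
  MOV R4, 20  → R4 = 20
  MUL R3, R4  → R3 = 4 * 20 = 80
Final: R3 = 80

80


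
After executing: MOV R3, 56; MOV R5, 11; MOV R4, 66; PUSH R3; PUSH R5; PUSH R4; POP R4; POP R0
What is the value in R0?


Stack trace (top is rightmost):
  MOV R3, 56  → R3 = 56
  MOV R5, 11  → R5 = 11
  MOV R4, 66  → R4 = 66
  PUSH R3  → stack: [56]
  PUSH R5  → stack: [56, 11]
  PUSH R4  → stack: [56, 11, 66]
  POP R4  → R4 = 66, stack: [56, 11]
  POP R0  → R0 = 11, stack: [56]
Final: R0 = 11

11


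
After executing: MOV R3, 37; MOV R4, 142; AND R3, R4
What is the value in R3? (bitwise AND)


Register state trace:
  MOV R3, 37  → R3 = 37 (0b00100101)
  MOV R4, 142  → R4 = 142 (0b10001110)
  AND R3, R4  → R3 = 37 AND 142 = 4 (0b00000100)
Final: R3 = 4

4


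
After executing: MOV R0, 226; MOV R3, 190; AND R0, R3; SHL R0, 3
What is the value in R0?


Register state trace:
  MOV R0, 226  → R0 = 226 (0b11100010)
  MOV R3, 190  → R3 = 190 (0b10111110)
  AND R0, R3  → R0 = 226 AND 190 = 162 (0b10100010)
  SHL R0, 3  → R0 = 162 << 3 = 1296
Final: R0 = 1296

1296


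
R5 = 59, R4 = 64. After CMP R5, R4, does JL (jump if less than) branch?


Trace:
  R5 = 59, R4 = 64
  CMP R5, R4  → compares 59 vs 64
  JL checks: is 59 less than 64?
  59 < 64, so condition is true
Branch taken: Yes

Yes


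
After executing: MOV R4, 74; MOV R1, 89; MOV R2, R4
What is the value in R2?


Register state trace:
  MOV R4, 74  → R4 = 74
  MOV R1, 89  → R1 = 89
  MOV R2, R4  → R2 = 74
Final: R2 = 74

74


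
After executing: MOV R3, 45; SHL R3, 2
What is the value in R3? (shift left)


Register state trace:
  MOV R3, 45  → R3 = 45
  SHL R3, 2  → R3 = 45 << 2 = 45 * 2^2 = 180
Final: R3 = 180

180


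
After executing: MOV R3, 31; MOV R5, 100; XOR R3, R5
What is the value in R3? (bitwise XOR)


Register state trace:
  MOV R3, 31  → R3 = 31 (0b00011111)
  MOV R5, 100  → R5 = 100 (0b01100100)
  XOR R3, R5  → R3 = 31 XOR 100 = 123 (0b01111011)
Final: R3 = 123

123


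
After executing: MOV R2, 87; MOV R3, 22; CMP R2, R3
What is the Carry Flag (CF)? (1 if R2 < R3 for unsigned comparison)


Register state trace:
  MOV R2, 87  → R2 = 87
  MOV R3, 22  → R3 = 22
  CMP R2, R3  → unsigned 87 - 22: no borrow
  87 >= 22, so CF = 0
CF = 0

0


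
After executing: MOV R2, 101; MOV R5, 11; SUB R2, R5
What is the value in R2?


Register state trace:
  MOV R2, 101  → R2 = 101
  MOV R5, 11  → R5 = 11
  SUB R2, R5  → R2 = 101 - 11 = 90
Final: R2 = 90

90


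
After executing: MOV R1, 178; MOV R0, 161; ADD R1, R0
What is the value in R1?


Register state trace:
  MOV R1, 178  → R1 = 178
  MOV R0, 161  → R0 = 161
  ADD R1, R0  → R1 = 178 + 161 = 339
Final: R1 = 339

339


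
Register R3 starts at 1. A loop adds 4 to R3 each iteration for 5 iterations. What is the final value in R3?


Starting value: R3 = 1
  Iter 1: R3 = 1 + 4 = 5
  Iter 2: R3 = 5 + 4 = 9
  Iter 3: R3 = 9 + 4 = 13
  Iter 4: R3 = 13 + 4 = 17
  Iter 5: R3 = 17 + 4 = 21
Final: R3 = 21

21


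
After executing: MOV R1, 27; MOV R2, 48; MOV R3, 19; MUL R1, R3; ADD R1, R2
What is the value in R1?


Register state trace:
  MOV R1, 27  → R1 = 27
  MOV R2, 48  → R2 = 48
  MOV R3, 19  → R3 = 19
  MUL R1, R3  → R1 = 27 * 19 = 513
  ADD R1, R2  → R1 = 513 + 48 = 561
Final: R1 = 561

561


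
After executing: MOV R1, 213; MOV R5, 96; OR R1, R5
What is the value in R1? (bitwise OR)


Register state trace:
  MOV R1, 213  → R1 = 213 (0b11010101)
  MOV R5, 96  → R5 = 96 (0b01100000)
  OR R1, R5   → R1 = 213 OR 96 = 245 (0b11110101)
Final: R1 = 245

245


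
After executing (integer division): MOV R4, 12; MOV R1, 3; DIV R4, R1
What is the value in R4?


Register state trace:
  MOV R4, 12  → R4 = 12
  MOV R1, 3  → R1 = 3
  DIV R4, R1  → R4 = 12 // 3 = 4
Final: R4 = 4

4


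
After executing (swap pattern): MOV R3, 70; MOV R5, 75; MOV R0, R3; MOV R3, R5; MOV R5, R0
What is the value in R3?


Register state trace (swap pattern):
  MOV R3, 70  → R3 = 70
  MOV R5, 75  → R5 = 75
  MOV R0, R3  → R0 = 70  (save R3)
  MOV R3, R5  → R3 = 75  (R3 gets R5's value)
  MOV R5, R0  → R5 = 70  (R5 gets saved value)
Final: R3 = 75

75


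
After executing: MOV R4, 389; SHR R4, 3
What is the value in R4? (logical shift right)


Register state trace:
  MOV R4, 389  → R4 = 389
  SHR R4, 3  → R4 = 389 >> 3 = 389 // 2^3 = 48
Final: R4 = 48

48


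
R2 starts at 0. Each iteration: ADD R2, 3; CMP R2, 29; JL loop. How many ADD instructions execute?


Loop trace (R2 starts at 0, target 29, step 3):
  ADD #1: R2 = 0 + 3 = 3  → 3 < 29, loop
  ADD #2: R2 = 3 + 3 = 6  → 6 < 29, loop
  ADD #3: R2 = 6 + 3 = 9  → 9 < 29, loop
  ADD #4: R2 = 9 + 3 = 12  → 12 < 29, loop
  ADD #5: R2 = 12 + 3 = 15  → 15 < 29, loop
  ADD #6: R2 = 15 + 3 = 18  → 18 < 29, loop
  ADD #7: R2 = 18 + 3 = 21  → 21 < 29, loop
  ADD #8: R2 = 21 + 3 = 24  → 24 < 29, loop
  ADD #9: R2 = 24 + 3 = 27  → 27 < 29, loop
  ADD #10: R2 = 27 + 3 = 30  → 30 >= 29, exit
Total ADD instructions: 10

10


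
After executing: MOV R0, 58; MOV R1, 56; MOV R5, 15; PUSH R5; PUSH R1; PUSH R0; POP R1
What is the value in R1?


Stack trace (top is rightmost):
  MOV R0, 58  → R0 = 58
  MOV R1, 56  → R1 = 56
  MOV R5, 15  → R5 = 15
  PUSH R5  → stack: [15]
  PUSH R1  → stack: [15, 56]
  PUSH R0  → stack: [15, 56, 58]
  POP R1  → R1 = 58, stack: [15, 56]
Final: R1 = 58

58


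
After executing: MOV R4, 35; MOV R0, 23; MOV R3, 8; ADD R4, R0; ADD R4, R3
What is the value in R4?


Register state trace:
  MOV R4, 35  → R4 = 35
  MOV R0, 23  → R0 = 23
  MOV R3, 8  → R3 = 8
  ADD R4, R0  → R4 = 35 + 23 = 58
  ADD R4, R3  → R4 = 58 + 8 = 66
Final: R4 = 66

66


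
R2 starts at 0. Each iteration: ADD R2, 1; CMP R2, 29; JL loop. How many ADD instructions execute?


Loop trace (R2 starts at 0, target 29, step 1):
  ADD #1: R2 = 0 + 1 = 1  → 1 < 29, loop
  ADD #2: R2 = 1 + 1 = 2  → 2 < 29, loop
  ADD #3: R2 = 2 + 1 = 3  → 3 < 29, loop
  ADD #4: R2 = 3 + 1 = 4  → 4 < 29, loop
  ADD #5: R2 = 4 + 1 = 5  → 5 < 29, loop
  ADD #6: R2 = 5 + 1 = 6  → 6 < 29, loop
  ADD #7: R2 = 6 + 1 = 7  → 7 < 29, loop
  ADD #8: R2 = 7 + 1 = 8  → 8 < 29, loop
  ADD #9: R2 = 8 + 1 = 9  → 9 < 29, loop
  ADD #10: R2 = 9 + 1 = 10  → 10 < 29, loop
  ADD #11: R2 = 10 + 1 = 11  → 11 < 29, loop
  ADD #12: R2 = 11 + 1 = 12  → 12 < 29, loop
  ADD #13: R2 = 12 + 1 = 13  → 13 < 29, loop
  ADD #14: R2 = 13 + 1 = 14  → 14 < 29, loop
  ADD #15: R2 = 14 + 1 = 15  → 15 < 29, loop
  ADD #16: R2 = 15 + 1 = 16  → 16 < 29, loop
  ADD #17: R2 = 16 + 1 = 17  → 17 < 29, loop
  ADD #18: R2 = 17 + 1 = 18  → 18 < 29, loop
  ADD #19: R2 = 18 + 1 = 19  → 19 < 29, loop
  ADD #20: R2 = 19 + 1 = 20  → 20 < 29, loop
  ADD #21: R2 = 20 + 1 = 21  → 21 < 29, loop
  ADD #22: R2 = 21 + 1 = 22  → 22 < 29, loop
  ADD #23: R2 = 22 + 1 = 23  → 23 < 29, loop
  ADD #24: R2 = 23 + 1 = 24  → 24 < 29, loop
  ADD #25: R2 = 24 + 1 = 25  → 25 < 29, loop
  ADD #26: R2 = 25 + 1 = 26  → 26 < 29, loop
  ADD #27: R2 = 26 + 1 = 27  → 27 < 29, loop
  ADD #28: R2 = 27 + 1 = 28  → 28 < 29, loop
  ADD #29: R2 = 28 + 1 = 29  → 29 >= 29, exit
Total ADD instructions: 29

29


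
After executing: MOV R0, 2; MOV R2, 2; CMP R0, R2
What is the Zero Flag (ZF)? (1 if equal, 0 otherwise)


Register state trace:
  MOV R0, 2  → R0 = 2
  MOV R2, 2  → R2 = 2
  CMP R0, R2  → computes 2 - 2 = 0
  Result is zero, so values are equal
ZF = 1

1


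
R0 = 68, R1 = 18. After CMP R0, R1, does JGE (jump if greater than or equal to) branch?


Trace:
  R0 = 68, R1 = 18
  CMP R0, R1  → compares 68 vs 18
  JGE checks: is 68 greater than or equal to 18?
  68 > 18, so condition is true
Branch taken: Yes

Yes


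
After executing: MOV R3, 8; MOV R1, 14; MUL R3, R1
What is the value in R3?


Register state trace:
  MOV R3, 8  → R3 = 8
  MOV R1, 14  → R1 = 14
  MUL R3, R1  → R3 = 8 * 14 = 112
Final: R3 = 112

112


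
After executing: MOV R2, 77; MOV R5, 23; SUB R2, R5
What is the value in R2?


Register state trace:
  MOV R2, 77  → R2 = 77
  MOV R5, 23  → R5 = 23
  SUB R2, R5  → R2 = 77 - 23 = 54
Final: R2 = 54

54


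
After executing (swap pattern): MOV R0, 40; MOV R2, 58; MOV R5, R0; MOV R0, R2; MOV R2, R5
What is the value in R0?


Register state trace (swap pattern):
  MOV R0, 40  → R0 = 40
  MOV R2, 58  → R2 = 58
  MOV R5, R0  → R5 = 40  (save R0)
  MOV R0, R2  → R0 = 58  (R0 gets R2's value)
  MOV R2, R5  → R2 = 40  (R2 gets saved value)
Final: R0 = 58

58


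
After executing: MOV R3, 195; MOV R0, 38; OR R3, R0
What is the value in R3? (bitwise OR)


Register state trace:
  MOV R3, 195  → R3 = 195 (0b11000011)
  MOV R0, 38  → R0 = 38 (0b00100110)
  OR R3, R0   → R3 = 195 OR 38 = 231 (0b11100111)
Final: R3 = 231

231


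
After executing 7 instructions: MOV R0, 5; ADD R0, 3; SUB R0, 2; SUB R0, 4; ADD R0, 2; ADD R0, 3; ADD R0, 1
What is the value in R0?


Register state trace:
  MOV R0, 5  → R0 = 5
  ADD R0, 3  → R0 = 5 + 3 = 8
  SUB R0, 2  → R0 = 8 - 2 = 6
  SUB R0, 4  → R0 = 6 - 4 = 2
  ADD R0, 2  → R0 = 2 + 2 = 4
  ADD R0, 3  → R0 = 4 + 3 = 7
  ADD R0, 1  → R0 = 7 + 1 = 8
Final: R0 = 8

8


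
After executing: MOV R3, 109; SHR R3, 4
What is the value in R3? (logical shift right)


Register state trace:
  MOV R3, 109  → R3 = 109
  SHR R3, 4  → R3 = 109 >> 4 = 109 // 2^4 = 6
Final: R3 = 6

6


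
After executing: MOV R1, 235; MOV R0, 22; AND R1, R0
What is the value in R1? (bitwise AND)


Register state trace:
  MOV R1, 235  → R1 = 235 (0b11101011)
  MOV R0, 22  → R0 = 22 (0b00010110)
  AND R1, R0  → R1 = 235 AND 22 = 2 (0b00000010)
Final: R1 = 2

2


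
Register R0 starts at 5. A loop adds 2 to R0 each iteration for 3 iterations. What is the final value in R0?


Starting value: R0 = 5
  Iter 1: R0 = 5 + 2 = 7
  Iter 2: R0 = 7 + 2 = 9
  Iter 3: R0 = 9 + 2 = 11
Final: R0 = 11

11


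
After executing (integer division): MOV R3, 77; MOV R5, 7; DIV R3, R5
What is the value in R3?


Register state trace:
  MOV R3, 77  → R3 = 77
  MOV R5, 7  → R5 = 7
  DIV R3, R5  → R3 = 77 // 7 = 11
Final: R3 = 11

11


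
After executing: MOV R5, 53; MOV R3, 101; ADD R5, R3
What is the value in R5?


Register state trace:
  MOV R5, 53  → R5 = 53
  MOV R3, 101  → R3 = 101
  ADD R5, R3  → R5 = 53 + 101 = 154
Final: R5 = 154

154


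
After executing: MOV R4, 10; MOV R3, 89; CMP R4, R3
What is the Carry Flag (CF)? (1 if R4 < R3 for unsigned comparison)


Register state trace:
  MOV R4, 10  → R4 = 10
  MOV R3, 89  → R3 = 89
  CMP R4, R3  → unsigned 10 - 89: borrow occurs
  10 < 89, so CF = 1
CF = 1

1


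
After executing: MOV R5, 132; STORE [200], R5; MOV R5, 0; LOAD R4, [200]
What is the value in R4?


Register and memory trace:
  MOV R5, 132  → R5 = 132
  STORE [200], R5  → mem[200] = 132
  MOV R5, 0  → R5 = 0
  LOAD R4, [200]  → R4 = mem[200] = 132
Final: R4 = 132

132


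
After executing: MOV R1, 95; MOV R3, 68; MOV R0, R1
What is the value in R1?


Register state trace:
  MOV R1, 95  → R1 = 95
  MOV R3, 68  → R3 = 68
  MOV R0, R1  → R0 = 95
Final: R1 = 95

95


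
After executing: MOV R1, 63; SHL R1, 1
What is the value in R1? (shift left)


Register state trace:
  MOV R1, 63  → R1 = 63
  SHL R1, 1  → R1 = 63 << 1 = 63 * 2^1 = 126
Final: R1 = 126

126


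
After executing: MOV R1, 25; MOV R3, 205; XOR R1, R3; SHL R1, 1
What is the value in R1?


Register state trace:
  MOV R1, 25  → R1 = 25 (0b00011001)
  MOV R3, 205  → R3 = 205 (0b11001101)
  XOR R1, R3  → R1 = 25 XOR 205 = 212 (0b11010100)
  SHL R1, 1  → R1 = 212 << 1 = 424
Final: R1 = 424

424


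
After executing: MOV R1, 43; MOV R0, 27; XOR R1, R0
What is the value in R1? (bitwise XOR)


Register state trace:
  MOV R1, 43  → R1 = 43 (0b00101011)
  MOV R0, 27  → R0 = 27 (0b00011011)
  XOR R1, R0  → R1 = 43 XOR 27 = 48 (0b00110000)
Final: R1 = 48

48


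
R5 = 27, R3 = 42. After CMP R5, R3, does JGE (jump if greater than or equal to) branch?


Trace:
  R5 = 27, R3 = 42
  CMP R5, R3  → compares 27 vs 42
  JGE checks: is 27 greater than or equal to 42?
  27 < 42, so condition is false
Branch taken: No

No


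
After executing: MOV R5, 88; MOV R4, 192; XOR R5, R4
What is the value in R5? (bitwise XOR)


Register state trace:
  MOV R5, 88  → R5 = 88 (0b01011000)
  MOV R4, 192  → R4 = 192 (0b11000000)
  XOR R5, R4  → R5 = 88 XOR 192 = 152 (0b10011000)
Final: R5 = 152

152


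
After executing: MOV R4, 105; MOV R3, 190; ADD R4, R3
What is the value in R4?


Register state trace:
  MOV R4, 105  → R4 = 105
  MOV R3, 190  → R3 = 190
  ADD R4, R3  → R4 = 105 + 190 = 295
Final: R4 = 295

295


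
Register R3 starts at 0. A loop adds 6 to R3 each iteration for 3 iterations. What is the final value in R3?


Starting value: R3 = 0
  Iter 1: R3 = 0 + 6 = 6
  Iter 2: R3 = 6 + 6 = 12
  Iter 3: R3 = 12 + 6 = 18
Final: R3 = 18

18


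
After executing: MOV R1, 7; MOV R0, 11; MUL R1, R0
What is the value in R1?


Register state trace:
  MOV R1, 7  → R1 = 7
  MOV R0, 11  → R0 = 11
  MUL R1, R0  → R1 = 7 * 11 = 77
Final: R1 = 77

77


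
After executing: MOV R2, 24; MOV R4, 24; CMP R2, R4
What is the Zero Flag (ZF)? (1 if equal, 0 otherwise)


Register state trace:
  MOV R2, 24  → R2 = 24
  MOV R4, 24  → R4 = 24
  CMP R2, R4  → computes 24 - 24 = 0
  Result is zero, so values are equal
ZF = 1

1


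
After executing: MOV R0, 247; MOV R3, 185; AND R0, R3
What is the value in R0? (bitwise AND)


Register state trace:
  MOV R0, 247  → R0 = 247 (0b11110111)
  MOV R3, 185  → R3 = 185 (0b10111001)
  AND R0, R3  → R0 = 247 AND 185 = 177 (0b10110001)
Final: R0 = 177

177


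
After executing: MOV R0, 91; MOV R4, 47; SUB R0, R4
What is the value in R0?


Register state trace:
  MOV R0, 91  → R0 = 91
  MOV R4, 47  → R4 = 47
  SUB R0, R4  → R0 = 91 - 47 = 44
Final: R0 = 44

44


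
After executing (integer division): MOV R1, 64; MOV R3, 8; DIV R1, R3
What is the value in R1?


Register state trace:
  MOV R1, 64  → R1 = 64
  MOV R3, 8  → R3 = 8
  DIV R1, R3  → R1 = 64 // 8 = 8
Final: R1 = 8

8


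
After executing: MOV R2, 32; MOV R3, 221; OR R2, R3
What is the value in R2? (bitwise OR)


Register state trace:
  MOV R2, 32  → R2 = 32 (0b00100000)
  MOV R3, 221  → R3 = 221 (0b11011101)
  OR R2, R3   → R2 = 32 OR 221 = 253 (0b11111101)
Final: R2 = 253

253


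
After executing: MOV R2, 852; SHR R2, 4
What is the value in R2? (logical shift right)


Register state trace:
  MOV R2, 852  → R2 = 852
  SHR R2, 4  → R2 = 852 >> 4 = 852 // 2^4 = 53
Final: R2 = 53

53


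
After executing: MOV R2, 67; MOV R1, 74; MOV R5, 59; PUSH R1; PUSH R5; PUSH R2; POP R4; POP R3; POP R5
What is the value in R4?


Stack trace (top is rightmost):
  MOV R2, 67  → R2 = 67
  MOV R1, 74  → R1 = 74
  MOV R5, 59  → R5 = 59
  PUSH R1  → stack: [74]
  PUSH R5  → stack: [74, 59]
  PUSH R2  → stack: [74, 59, 67]
  POP R4  → R4 = 67, stack: [74, 59]
  POP R3  → R3 = 59, stack: [74]
  POP R5  → R5 = 74, stack: []
Final: R4 = 67

67


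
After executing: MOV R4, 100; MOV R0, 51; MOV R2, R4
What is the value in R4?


Register state trace:
  MOV R4, 100  → R4 = 100
  MOV R0, 51  → R0 = 51
  MOV R2, R4  → R2 = 100
Final: R4 = 100

100


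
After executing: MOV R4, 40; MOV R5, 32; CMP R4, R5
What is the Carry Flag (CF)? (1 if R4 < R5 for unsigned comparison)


Register state trace:
  MOV R4, 40  → R4 = 40
  MOV R5, 32  → R5 = 32
  CMP R4, R5  → unsigned 40 - 32: no borrow
  40 >= 32, so CF = 0
CF = 0

0


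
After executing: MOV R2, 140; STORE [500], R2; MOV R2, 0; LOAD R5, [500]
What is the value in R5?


Register and memory trace:
  MOV R2, 140  → R2 = 140
  STORE [500], R2  → mem[500] = 140
  MOV R2, 0  → R2 = 0
  LOAD R5, [500]  → R5 = mem[500] = 140
Final: R5 = 140

140


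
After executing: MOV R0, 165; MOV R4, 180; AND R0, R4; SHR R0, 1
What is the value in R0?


Register state trace:
  MOV R0, 165  → R0 = 165 (0b10100101)
  MOV R4, 180  → R4 = 180 (0b10110100)
  AND R0, R4  → R0 = 165 AND 180 = 164 (0b10100100)
  SHR R0, 1  → R0 = 164 >> 1 = 82
Final: R0 = 82

82


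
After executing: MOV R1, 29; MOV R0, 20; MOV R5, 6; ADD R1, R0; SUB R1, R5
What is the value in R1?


Register state trace:
  MOV R1, 29  → R1 = 29
  MOV R0, 20  → R0 = 20
  MOV R5, 6  → R5 = 6
  ADD R1, R0  → R1 = 29 + 20 = 49
  SUB R1, R5  → R1 = 49 - 6 = 43
Final: R1 = 43

43


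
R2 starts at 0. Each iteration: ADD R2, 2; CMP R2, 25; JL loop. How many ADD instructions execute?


Loop trace (R2 starts at 0, target 25, step 2):
  ADD #1: R2 = 0 + 2 = 2  → 2 < 25, loop
  ADD #2: R2 = 2 + 2 = 4  → 4 < 25, loop
  ADD #3: R2 = 4 + 2 = 6  → 6 < 25, loop
  ADD #4: R2 = 6 + 2 = 8  → 8 < 25, loop
  ADD #5: R2 = 8 + 2 = 10  → 10 < 25, loop
  ADD #6: R2 = 10 + 2 = 12  → 12 < 25, loop
  ADD #7: R2 = 12 + 2 = 14  → 14 < 25, loop
  ADD #8: R2 = 14 + 2 = 16  → 16 < 25, loop
  ADD #9: R2 = 16 + 2 = 18  → 18 < 25, loop
  ADD #10: R2 = 18 + 2 = 20  → 20 < 25, loop
  ADD #11: R2 = 20 + 2 = 22  → 22 < 25, loop
  ADD #12: R2 = 22 + 2 = 24  → 24 < 25, loop
  ADD #13: R2 = 24 + 2 = 26  → 26 >= 25, exit
Total ADD instructions: 13

13


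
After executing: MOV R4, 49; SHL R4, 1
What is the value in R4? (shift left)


Register state trace:
  MOV R4, 49  → R4 = 49
  SHL R4, 1  → R4 = 49 << 1 = 49 * 2^1 = 98
Final: R4 = 98

98


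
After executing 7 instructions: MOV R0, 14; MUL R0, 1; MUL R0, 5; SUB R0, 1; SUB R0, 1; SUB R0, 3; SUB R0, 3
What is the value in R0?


Register state trace:
  MOV R0, 14  → R0 = 14
  MUL R0, 1  → R0 = 14 * 1 = 14
  MUL R0, 5  → R0 = 14 * 5 = 70
  SUB R0, 1  → R0 = 70 - 1 = 69
  SUB R0, 1  → R0 = 69 - 1 = 68
  SUB R0, 3  → R0 = 68 - 3 = 65
  SUB R0, 3  → R0 = 65 - 3 = 62
Final: R0 = 62

62


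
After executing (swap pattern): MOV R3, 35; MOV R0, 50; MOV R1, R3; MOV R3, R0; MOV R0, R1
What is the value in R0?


Register state trace (swap pattern):
  MOV R3, 35  → R3 = 35
  MOV R0, 50  → R0 = 50
  MOV R1, R3  → R1 = 35  (save R3)
  MOV R3, R0  → R3 = 50  (R3 gets R0's value)
  MOV R0, R1  → R0 = 35  (R0 gets saved value)
Final: R0 = 35

35


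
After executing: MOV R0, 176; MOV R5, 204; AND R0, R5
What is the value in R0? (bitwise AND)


Register state trace:
  MOV R0, 176  → R0 = 176 (0b10110000)
  MOV R5, 204  → R5 = 204 (0b11001100)
  AND R0, R5  → R0 = 176 AND 204 = 128 (0b10000000)
Final: R0 = 128

128


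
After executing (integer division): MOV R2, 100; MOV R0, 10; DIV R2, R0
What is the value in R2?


Register state trace:
  MOV R2, 100  → R2 = 100
  MOV R0, 10  → R0 = 10
  DIV R2, R0  → R2 = 100 // 10 = 10
Final: R2 = 10

10


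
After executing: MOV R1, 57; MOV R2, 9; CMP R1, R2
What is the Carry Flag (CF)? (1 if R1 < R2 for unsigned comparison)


Register state trace:
  MOV R1, 57  → R1 = 57
  MOV R2, 9  → R2 = 9
  CMP R1, R2  → unsigned 57 - 9: no borrow
  57 >= 9, so CF = 0
CF = 0

0


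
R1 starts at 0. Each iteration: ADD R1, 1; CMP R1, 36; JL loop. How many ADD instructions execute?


Loop trace (R1 starts at 0, target 36, step 1):
  ADD #1: R1 = 0 + 1 = 1  → 1 < 36, loop
  ADD #2: R1 = 1 + 1 = 2  → 2 < 36, loop
  ADD #3: R1 = 2 + 1 = 3  → 3 < 36, loop
  ADD #4: R1 = 3 + 1 = 4  → 4 < 36, loop
  ADD #5: R1 = 4 + 1 = 5  → 5 < 36, loop
  ADD #6: R1 = 5 + 1 = 6  → 6 < 36, loop
  ADD #7: R1 = 6 + 1 = 7  → 7 < 36, loop
  ADD #8: R1 = 7 + 1 = 8  → 8 < 36, loop
  ADD #9: R1 = 8 + 1 = 9  → 9 < 36, loop
  ADD #10: R1 = 9 + 1 = 10  → 10 < 36, loop
  ADD #11: R1 = 10 + 1 = 11  → 11 < 36, loop
  ADD #12: R1 = 11 + 1 = 12  → 12 < 36, loop
  ADD #13: R1 = 12 + 1 = 13  → 13 < 36, loop
  ADD #14: R1 = 13 + 1 = 14  → 14 < 36, loop
  ADD #15: R1 = 14 + 1 = 15  → 15 < 36, loop
  ADD #16: R1 = 15 + 1 = 16  → 16 < 36, loop
  ADD #17: R1 = 16 + 1 = 17  → 17 < 36, loop
  ADD #18: R1 = 17 + 1 = 18  → 18 < 36, loop
  ADD #19: R1 = 18 + 1 = 19  → 19 < 36, loop
  ADD #20: R1 = 19 + 1 = 20  → 20 < 36, loop
  ADD #21: R1 = 20 + 1 = 21  → 21 < 36, loop
  ADD #22: R1 = 21 + 1 = 22  → 22 < 36, loop
  ADD #23: R1 = 22 + 1 = 23  → 23 < 36, loop
  ADD #24: R1 = 23 + 1 = 24  → 24 < 36, loop
  ADD #25: R1 = 24 + 1 = 25  → 25 < 36, loop
  ADD #26: R1 = 25 + 1 = 26  → 26 < 36, loop
  ADD #27: R1 = 26 + 1 = 27  → 27 < 36, loop
  ADD #28: R1 = 27 + 1 = 28  → 28 < 36, loop
  ADD #29: R1 = 28 + 1 = 29  → 29 < 36, loop
  ADD #30: R1 = 29 + 1 = 30  → 30 < 36, loop
  ADD #31: R1 = 30 + 1 = 31  → 31 < 36, loop
  ADD #32: R1 = 31 + 1 = 32  → 32 < 36, loop
  ADD #33: R1 = 32 + 1 = 33  → 33 < 36, loop
  ADD #34: R1 = 33 + 1 = 34  → 34 < 36, loop
  ADD #35: R1 = 34 + 1 = 35  → 35 < 36, loop
  ADD #36: R1 = 35 + 1 = 36  → 36 >= 36, exit
Total ADD instructions: 36

36


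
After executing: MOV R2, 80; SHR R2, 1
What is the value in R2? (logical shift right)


Register state trace:
  MOV R2, 80  → R2 = 80
  SHR R2, 1  → R2 = 80 >> 1 = 80 // 2^1 = 40
Final: R2 = 40

40


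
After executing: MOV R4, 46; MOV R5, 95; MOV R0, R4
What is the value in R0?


Register state trace:
  MOV R4, 46  → R4 = 46
  MOV R5, 95  → R5 = 95
  MOV R0, R4  → R0 = 46
Final: R0 = 46

46


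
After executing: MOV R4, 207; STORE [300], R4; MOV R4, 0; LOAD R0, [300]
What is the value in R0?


Register and memory trace:
  MOV R4, 207  → R4 = 207
  STORE [300], R4  → mem[300] = 207
  MOV R4, 0  → R4 = 0
  LOAD R0, [300]  → R0 = mem[300] = 207
Final: R0 = 207

207


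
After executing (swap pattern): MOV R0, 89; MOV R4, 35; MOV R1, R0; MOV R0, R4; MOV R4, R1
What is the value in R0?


Register state trace (swap pattern):
  MOV R0, 89  → R0 = 89
  MOV R4, 35  → R4 = 35
  MOV R1, R0  → R1 = 89  (save R0)
  MOV R0, R4  → R0 = 35  (R0 gets R4's value)
  MOV R4, R1  → R4 = 89  (R4 gets saved value)
Final: R0 = 35

35


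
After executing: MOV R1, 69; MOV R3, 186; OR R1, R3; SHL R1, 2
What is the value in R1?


Register state trace:
  MOV R1, 69  → R1 = 69 (0b01000101)
  MOV R3, 186  → R3 = 186 (0b10111010)
  OR R1, R3  → R1 = 69 OR 186 = 255 (0b11111111)
  SHL R1, 2  → R1 = 255 << 2 = 1020
Final: R1 = 1020

1020


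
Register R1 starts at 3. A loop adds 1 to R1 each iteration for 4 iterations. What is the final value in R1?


Starting value: R1 = 3
  Iter 1: R1 = 3 + 1 = 4
  Iter 2: R1 = 4 + 1 = 5
  Iter 3: R1 = 5 + 1 = 6
  Iter 4: R1 = 6 + 1 = 7
Final: R1 = 7

7


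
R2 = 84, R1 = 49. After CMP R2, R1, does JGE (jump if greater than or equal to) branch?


Trace:
  R2 = 84, R1 = 49
  CMP R2, R1  → compares 84 vs 49
  JGE checks: is 84 greater than or equal to 49?
  84 > 49, so condition is true
Branch taken: Yes

Yes


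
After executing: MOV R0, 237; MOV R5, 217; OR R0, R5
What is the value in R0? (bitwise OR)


Register state trace:
  MOV R0, 237  → R0 = 237 (0b11101101)
  MOV R5, 217  → R5 = 217 (0b11011001)
  OR R0, R5   → R0 = 237 OR 217 = 253 (0b11111101)
Final: R0 = 253

253


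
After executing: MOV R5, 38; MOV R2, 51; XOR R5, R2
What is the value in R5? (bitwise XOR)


Register state trace:
  MOV R5, 38  → R5 = 38 (0b00100110)
  MOV R2, 51  → R2 = 51 (0b00110011)
  XOR R5, R2  → R5 = 38 XOR 51 = 21 (0b00010101)
Final: R5 = 21

21


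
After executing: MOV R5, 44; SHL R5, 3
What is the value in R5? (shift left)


Register state trace:
  MOV R5, 44  → R5 = 44
  SHL R5, 3  → R5 = 44 << 3 = 44 * 2^3 = 352
Final: R5 = 352

352


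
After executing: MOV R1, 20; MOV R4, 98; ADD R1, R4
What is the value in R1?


Register state trace:
  MOV R1, 20  → R1 = 20
  MOV R4, 98  → R4 = 98
  ADD R1, R4  → R1 = 20 + 98 = 118
Final: R1 = 118

118


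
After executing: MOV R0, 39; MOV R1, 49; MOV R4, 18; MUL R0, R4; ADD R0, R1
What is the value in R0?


Register state trace:
  MOV R0, 39  → R0 = 39
  MOV R1, 49  → R1 = 49
  MOV R4, 18  → R4 = 18
  MUL R0, R4  → R0 = 39 * 18 = 702
  ADD R0, R1  → R0 = 702 + 49 = 751
Final: R0 = 751

751


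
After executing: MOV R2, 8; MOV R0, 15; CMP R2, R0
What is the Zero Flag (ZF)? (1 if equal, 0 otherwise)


Register state trace:
  MOV R2, 8  → R2 = 8
  MOV R0, 15  → R0 = 15
  CMP R2, R0  → computes 8 - 15 = -7
  Result is nonzero, so values are not equal
ZF = 0

0


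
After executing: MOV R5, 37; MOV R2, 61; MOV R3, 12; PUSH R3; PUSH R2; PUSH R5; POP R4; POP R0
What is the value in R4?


Stack trace (top is rightmost):
  MOV R5, 37  → R5 = 37
  MOV R2, 61  → R2 = 61
  MOV R3, 12  → R3 = 12
  PUSH R3  → stack: [12]
  PUSH R2  → stack: [12, 61]
  PUSH R5  → stack: [12, 61, 37]
  POP R4  → R4 = 37, stack: [12, 61]
  POP R0  → R0 = 61, stack: [12]
Final: R4 = 37

37


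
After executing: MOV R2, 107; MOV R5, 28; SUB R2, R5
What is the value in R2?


Register state trace:
  MOV R2, 107  → R2 = 107
  MOV R5, 28  → R5 = 28
  SUB R2, R5  → R2 = 107 - 28 = 79
Final: R2 = 79

79


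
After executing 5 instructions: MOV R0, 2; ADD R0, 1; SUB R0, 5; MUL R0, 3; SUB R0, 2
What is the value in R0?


Register state trace:
  MOV R0, 2  → R0 = 2
  ADD R0, 1  → R0 = 2 + 1 = 3
  SUB R0, 5  → R0 = 3 - 5 = -2
  MUL R0, 3  → R0 = -2 * 3 = -6
  SUB R0, 2  → R0 = -6 - 2 = -8
Final: R0 = -8

-8


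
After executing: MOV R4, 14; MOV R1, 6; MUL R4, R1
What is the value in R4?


Register state trace:
  MOV R4, 14  → R4 = 14
  MOV R1, 6  → R1 = 6
  MUL R4, R1  → R4 = 14 * 6 = 84
Final: R4 = 84

84


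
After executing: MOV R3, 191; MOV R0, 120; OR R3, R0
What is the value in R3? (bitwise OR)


Register state trace:
  MOV R3, 191  → R3 = 191 (0b10111111)
  MOV R0, 120  → R0 = 120 (0b01111000)
  OR R3, R0   → R3 = 191 OR 120 = 255 (0b11111111)
Final: R3 = 255

255


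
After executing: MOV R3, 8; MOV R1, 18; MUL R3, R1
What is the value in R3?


Register state trace:
  MOV R3, 8  → R3 = 8
  MOV R1, 18  → R1 = 18
  MUL R3, R1  → R3 = 8 * 18 = 144
Final: R3 = 144

144


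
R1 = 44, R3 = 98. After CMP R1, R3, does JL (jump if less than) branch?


Trace:
  R1 = 44, R3 = 98
  CMP R1, R3  → compares 44 vs 98
  JL checks: is 44 less than 98?
  44 < 98, so condition is true
Branch taken: Yes

Yes


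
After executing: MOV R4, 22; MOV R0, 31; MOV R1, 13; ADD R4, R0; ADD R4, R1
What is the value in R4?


Register state trace:
  MOV R4, 22  → R4 = 22
  MOV R0, 31  → R0 = 31
  MOV R1, 13  → R1 = 13
  ADD R4, R0  → R4 = 22 + 31 = 53
  ADD R4, R1  → R4 = 53 + 13 = 66
Final: R4 = 66

66


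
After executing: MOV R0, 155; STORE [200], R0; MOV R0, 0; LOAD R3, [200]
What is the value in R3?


Register and memory trace:
  MOV R0, 155  → R0 = 155
  STORE [200], R0  → mem[200] = 155
  MOV R0, 0  → R0 = 0
  LOAD R3, [200]  → R3 = mem[200] = 155
Final: R3 = 155

155


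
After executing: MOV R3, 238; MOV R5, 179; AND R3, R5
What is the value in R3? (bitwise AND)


Register state trace:
  MOV R3, 238  → R3 = 238 (0b11101110)
  MOV R5, 179  → R5 = 179 (0b10110011)
  AND R3, R5  → R3 = 238 AND 179 = 162 (0b10100010)
Final: R3 = 162

162


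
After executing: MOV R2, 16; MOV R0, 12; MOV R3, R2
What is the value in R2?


Register state trace:
  MOV R2, 16  → R2 = 16
  MOV R0, 12  → R0 = 12
  MOV R3, R2  → R3 = 16
Final: R2 = 16

16


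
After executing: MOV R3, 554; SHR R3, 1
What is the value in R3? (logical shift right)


Register state trace:
  MOV R3, 554  → R3 = 554
  SHR R3, 1  → R3 = 554 >> 1 = 554 // 2^1 = 277
Final: R3 = 277

277


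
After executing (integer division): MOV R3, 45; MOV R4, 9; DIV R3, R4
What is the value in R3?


Register state trace:
  MOV R3, 45  → R3 = 45
  MOV R4, 9  → R4 = 9
  DIV R3, R4  → R3 = 45 // 9 = 5
Final: R3 = 5

5


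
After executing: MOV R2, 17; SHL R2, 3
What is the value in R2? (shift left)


Register state trace:
  MOV R2, 17  → R2 = 17
  SHL R2, 3  → R2 = 17 << 3 = 17 * 2^3 = 136
Final: R2 = 136

136


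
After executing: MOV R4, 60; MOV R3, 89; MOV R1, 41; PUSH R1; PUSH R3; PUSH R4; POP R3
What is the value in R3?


Stack trace (top is rightmost):
  MOV R4, 60  → R4 = 60
  MOV R3, 89  → R3 = 89
  MOV R1, 41  → R1 = 41
  PUSH R1  → stack: [41]
  PUSH R3  → stack: [41, 89]
  PUSH R4  → stack: [41, 89, 60]
  POP R3  → R3 = 60, stack: [41, 89]
Final: R3 = 60

60


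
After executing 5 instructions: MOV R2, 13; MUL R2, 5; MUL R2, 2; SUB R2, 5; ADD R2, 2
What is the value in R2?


Register state trace:
  MOV R2, 13  → R2 = 13
  MUL R2, 5  → R2 = 13 * 5 = 65
  MUL R2, 2  → R2 = 65 * 2 = 130
  SUB R2, 5  → R2 = 130 - 5 = 125
  ADD R2, 2  → R2 = 125 + 2 = 127
Final: R2 = 127

127
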